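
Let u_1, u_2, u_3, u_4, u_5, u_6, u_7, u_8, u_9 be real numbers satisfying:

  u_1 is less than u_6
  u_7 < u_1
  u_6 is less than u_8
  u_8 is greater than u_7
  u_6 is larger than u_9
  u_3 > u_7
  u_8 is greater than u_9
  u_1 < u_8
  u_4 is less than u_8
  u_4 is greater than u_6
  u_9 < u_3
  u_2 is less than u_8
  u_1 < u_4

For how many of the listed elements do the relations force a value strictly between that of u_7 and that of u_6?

1

Chaining upward from u_7 reaches: u_1, u_3, u_4, u_8.
Chaining downward from u_6 reaches: u_1, u_9.
Strictly between u_7 and u_6 are those in both lists: u_1 — 1 element.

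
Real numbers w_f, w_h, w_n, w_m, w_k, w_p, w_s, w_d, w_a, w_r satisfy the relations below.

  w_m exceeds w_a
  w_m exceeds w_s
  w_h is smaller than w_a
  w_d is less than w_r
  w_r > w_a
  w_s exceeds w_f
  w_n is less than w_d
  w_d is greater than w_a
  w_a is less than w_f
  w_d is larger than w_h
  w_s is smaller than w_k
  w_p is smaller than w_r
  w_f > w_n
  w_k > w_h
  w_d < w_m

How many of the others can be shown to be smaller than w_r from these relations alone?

Directly below w_r: w_a, w_d, w_p.
One step further: w_n, w_h (5 so far).
Nothing else is reachable below w_r; 5 in all.

5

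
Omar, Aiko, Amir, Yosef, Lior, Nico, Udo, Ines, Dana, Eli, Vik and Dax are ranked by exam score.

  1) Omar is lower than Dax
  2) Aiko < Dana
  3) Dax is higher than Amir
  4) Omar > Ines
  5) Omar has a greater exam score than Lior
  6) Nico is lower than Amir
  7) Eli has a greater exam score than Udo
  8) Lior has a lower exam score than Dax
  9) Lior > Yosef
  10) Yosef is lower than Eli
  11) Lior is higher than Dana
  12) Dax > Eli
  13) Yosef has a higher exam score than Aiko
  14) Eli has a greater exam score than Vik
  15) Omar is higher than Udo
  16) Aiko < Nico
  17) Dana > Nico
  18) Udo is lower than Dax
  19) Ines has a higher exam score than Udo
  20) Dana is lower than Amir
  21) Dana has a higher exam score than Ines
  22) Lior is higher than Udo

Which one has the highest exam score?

Dax

Chaining downward from Dax: directly below it, Udo, Amir, Eli, Lior, Omar; then Ines, Vik, Nico, Yosef, Dana; then Aiko.
That covers every other element, and nothing is given above Dax, so Dax is the highest exam score.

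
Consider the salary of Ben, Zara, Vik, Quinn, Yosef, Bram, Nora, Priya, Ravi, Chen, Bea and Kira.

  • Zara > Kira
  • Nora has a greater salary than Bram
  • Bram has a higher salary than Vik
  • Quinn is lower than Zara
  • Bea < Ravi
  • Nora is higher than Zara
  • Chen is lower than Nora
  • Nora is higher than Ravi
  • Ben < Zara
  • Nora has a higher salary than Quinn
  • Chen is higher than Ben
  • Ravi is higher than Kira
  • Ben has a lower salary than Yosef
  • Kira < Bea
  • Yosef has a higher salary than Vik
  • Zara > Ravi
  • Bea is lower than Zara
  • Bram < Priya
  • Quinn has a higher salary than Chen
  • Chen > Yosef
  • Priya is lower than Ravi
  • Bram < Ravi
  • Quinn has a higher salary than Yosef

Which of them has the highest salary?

Vik is not greatest since Vik < Yosef; Kira is not greatest since Kira < Bea; Ben is not greatest since Ben < Chen; Yosef is not greatest since Yosef < Chen; Chen is not greatest since Chen < Quinn; Bea is not greatest since Bea < Zara; Bram is not greatest since Bram < Nora; Priya is not greatest since Priya < Ravi; Ravi is not greatest since Ravi < Nora; Quinn is not greatest since Quinn < Nora; Zara is not greatest since Zara < Nora.
Only Nora has nothing above it, so Nora is the highest salary.

Nora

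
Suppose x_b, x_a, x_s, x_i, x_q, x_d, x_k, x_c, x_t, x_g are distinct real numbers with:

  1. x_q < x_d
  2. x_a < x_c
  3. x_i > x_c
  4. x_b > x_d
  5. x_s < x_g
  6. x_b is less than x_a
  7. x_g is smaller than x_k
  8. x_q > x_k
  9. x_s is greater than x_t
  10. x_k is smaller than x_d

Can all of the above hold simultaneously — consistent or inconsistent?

consistent

Every relation is compatible with x_t < x_s < x_g < x_k < x_q < x_d < x_b < x_a < x_c < x_i; the set is consistent.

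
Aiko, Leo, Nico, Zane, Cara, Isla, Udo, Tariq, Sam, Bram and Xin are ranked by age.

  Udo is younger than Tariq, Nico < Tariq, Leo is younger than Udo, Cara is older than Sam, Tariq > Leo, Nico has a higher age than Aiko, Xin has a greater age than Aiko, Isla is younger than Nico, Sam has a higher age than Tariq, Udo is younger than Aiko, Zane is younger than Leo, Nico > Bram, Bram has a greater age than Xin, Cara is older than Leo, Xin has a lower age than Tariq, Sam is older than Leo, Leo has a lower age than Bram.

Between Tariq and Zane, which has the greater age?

Zane < Leo and Leo < Udo give Zane < Udo.
With Udo < Aiko: Zane < Leo < Udo < Aiko.
With Aiko < Xin: Zane < Leo < Udo < Aiko < Xin.
With Xin < Bram: Zane < Leo < Udo < Aiko < Xin < Bram.
With Bram < Nico: Zane < Leo < Udo < Aiko < Xin < Bram < Nico.
Then Nico < Tariq extends the chain to Tariq.
So Zane < Tariq; Tariq is the older of the two.

Tariq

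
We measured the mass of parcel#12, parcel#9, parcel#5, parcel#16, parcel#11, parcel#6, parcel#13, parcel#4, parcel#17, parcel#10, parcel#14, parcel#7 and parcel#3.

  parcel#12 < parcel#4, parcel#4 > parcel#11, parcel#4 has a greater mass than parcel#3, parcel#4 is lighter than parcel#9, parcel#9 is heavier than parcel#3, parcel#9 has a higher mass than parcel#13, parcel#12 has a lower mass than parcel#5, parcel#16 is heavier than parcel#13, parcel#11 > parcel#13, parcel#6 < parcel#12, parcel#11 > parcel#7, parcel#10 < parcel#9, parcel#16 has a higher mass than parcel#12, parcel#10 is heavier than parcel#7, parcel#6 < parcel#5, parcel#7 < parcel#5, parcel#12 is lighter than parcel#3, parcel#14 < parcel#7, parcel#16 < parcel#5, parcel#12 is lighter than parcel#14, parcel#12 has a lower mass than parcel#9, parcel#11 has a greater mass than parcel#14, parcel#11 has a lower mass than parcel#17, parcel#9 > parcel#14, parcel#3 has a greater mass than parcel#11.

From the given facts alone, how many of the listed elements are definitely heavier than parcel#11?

Directly above parcel#11: parcel#17, parcel#3, parcel#4.
One step further: parcel#9 (4 so far).
No other element is forced above parcel#11 by the given relations, so the count is 4.

4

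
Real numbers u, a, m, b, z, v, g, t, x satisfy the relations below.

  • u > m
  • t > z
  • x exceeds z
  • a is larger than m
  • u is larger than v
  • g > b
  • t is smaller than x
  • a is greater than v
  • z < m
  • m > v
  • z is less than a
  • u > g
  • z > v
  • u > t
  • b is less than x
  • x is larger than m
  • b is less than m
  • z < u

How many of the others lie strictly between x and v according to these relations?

3

The relations place v below x. An element lies strictly between them when it is forced above v and also forced below x.
Above v: {z, m, t, u, a}. Below x: {z, b, m, t}.
Intersection: {z, m, t} — 3.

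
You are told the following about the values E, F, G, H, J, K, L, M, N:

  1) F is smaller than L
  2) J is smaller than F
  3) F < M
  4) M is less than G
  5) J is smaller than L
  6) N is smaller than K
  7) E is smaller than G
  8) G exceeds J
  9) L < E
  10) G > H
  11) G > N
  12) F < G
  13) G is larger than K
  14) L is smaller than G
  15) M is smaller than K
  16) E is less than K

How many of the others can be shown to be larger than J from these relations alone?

6

Directly above J: F, L, G.
One step further: M, E (5 so far).
One step further: K (6 so far).
Nothing else is reachable above J; 6 in all.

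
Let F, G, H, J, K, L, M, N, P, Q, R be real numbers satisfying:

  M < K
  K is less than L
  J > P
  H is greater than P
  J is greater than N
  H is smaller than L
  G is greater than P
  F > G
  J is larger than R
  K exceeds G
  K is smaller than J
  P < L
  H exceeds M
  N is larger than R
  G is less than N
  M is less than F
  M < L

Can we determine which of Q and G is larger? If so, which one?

undetermined

Following every chain through Q: nothing is chained to Q.
G is not reached, and no chain runs the other way from G to Q.
So the given relations leave the order of Q and G undetermined.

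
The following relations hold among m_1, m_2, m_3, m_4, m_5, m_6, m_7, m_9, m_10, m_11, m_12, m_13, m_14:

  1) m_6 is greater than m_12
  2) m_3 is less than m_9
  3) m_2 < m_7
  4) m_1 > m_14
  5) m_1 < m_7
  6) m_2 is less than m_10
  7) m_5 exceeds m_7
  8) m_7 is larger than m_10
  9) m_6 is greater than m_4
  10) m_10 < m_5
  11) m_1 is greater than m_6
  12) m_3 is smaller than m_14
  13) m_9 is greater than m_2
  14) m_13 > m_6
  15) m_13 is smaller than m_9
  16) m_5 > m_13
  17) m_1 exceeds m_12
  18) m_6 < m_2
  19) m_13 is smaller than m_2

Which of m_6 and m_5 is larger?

m_5

m_6 < m_13 and m_13 < m_2 give m_6 < m_2.
Then m_2 < m_10 extends the chain to m_10.
Then m_10 < m_7 extends the chain to m_7.
Then m_7 < m_5 extends the chain to m_5.
So m_6 < m_5; m_5 is the larger of the two.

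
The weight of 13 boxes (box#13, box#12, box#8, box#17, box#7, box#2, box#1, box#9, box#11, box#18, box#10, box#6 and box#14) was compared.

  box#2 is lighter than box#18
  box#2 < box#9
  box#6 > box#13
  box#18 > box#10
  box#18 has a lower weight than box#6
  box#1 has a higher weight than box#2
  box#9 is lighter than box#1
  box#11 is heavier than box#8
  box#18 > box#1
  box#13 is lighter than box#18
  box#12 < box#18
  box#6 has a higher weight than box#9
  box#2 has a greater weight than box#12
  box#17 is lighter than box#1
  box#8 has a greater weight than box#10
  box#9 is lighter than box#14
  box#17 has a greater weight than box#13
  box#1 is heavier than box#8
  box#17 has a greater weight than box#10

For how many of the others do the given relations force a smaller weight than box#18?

The elements the relations force below box#18 are box#13, box#12, box#2, box#9, box#10, box#17, box#8, box#1 — no chain reaches any other.
That is 8.

8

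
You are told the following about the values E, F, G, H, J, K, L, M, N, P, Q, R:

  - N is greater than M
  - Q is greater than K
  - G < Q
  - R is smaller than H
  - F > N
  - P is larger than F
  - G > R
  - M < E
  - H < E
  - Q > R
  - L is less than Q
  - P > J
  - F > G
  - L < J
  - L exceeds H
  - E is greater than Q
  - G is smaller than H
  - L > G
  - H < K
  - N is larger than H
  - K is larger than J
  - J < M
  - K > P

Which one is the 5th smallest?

The consecutive relations fix a unique order: R < G < H < L < J < M < N < F < P < K < Q < E.
The 5th smallest is J.

J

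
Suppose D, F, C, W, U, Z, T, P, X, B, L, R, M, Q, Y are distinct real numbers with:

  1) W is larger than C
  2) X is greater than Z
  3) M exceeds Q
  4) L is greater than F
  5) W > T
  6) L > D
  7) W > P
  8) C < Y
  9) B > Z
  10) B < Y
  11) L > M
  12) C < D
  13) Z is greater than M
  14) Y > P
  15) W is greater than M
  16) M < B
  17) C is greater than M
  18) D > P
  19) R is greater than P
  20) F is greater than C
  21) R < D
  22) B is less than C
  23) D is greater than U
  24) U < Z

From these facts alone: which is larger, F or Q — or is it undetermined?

F

Q < M and M < Z give Q < Z.
With Z < B: Q < M < Z < B.
With B < C: Q < M < Z < B < C.
With C < F: Q < M < Z < B < C < F.
So F is larger.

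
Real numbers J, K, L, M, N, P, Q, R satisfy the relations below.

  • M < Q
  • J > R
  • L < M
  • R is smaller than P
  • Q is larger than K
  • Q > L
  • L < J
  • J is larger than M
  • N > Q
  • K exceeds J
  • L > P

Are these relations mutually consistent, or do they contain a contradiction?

Every relation is compatible with R < P < L < M < J < K < Q < N; the set is consistent.

consistent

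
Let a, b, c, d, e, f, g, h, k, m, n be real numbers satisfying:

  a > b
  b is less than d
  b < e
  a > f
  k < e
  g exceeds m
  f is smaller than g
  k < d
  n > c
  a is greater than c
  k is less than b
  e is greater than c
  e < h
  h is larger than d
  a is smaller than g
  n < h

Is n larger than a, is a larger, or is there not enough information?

Following every chain through n: above n we get h; below n we get c.
a is not reached, and no chain runs the other way from a to n.
So the given relations leave the order of n and a undetermined.

undetermined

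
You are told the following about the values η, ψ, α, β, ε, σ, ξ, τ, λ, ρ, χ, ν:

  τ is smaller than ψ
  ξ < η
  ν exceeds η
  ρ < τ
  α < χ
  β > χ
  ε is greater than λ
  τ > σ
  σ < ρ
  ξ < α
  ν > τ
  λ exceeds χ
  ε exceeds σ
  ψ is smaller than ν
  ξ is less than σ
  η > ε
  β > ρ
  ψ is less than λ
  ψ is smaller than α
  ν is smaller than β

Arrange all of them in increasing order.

ξ < σ < ρ < τ < ψ < α < χ < λ < ε < η < ν < β

Nothing is placed below ξ, so it is least; from there ξ < σ; σ < ρ; ρ < τ; τ < ψ; ψ < α; α < χ; χ < λ; λ < ε; ε < η; η < ν; ν < β, each given directly.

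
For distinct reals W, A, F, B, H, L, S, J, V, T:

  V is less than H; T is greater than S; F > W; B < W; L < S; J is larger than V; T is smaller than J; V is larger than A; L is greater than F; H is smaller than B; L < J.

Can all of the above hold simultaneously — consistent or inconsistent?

Every relation is compatible with A < V < H < B < W < F < L < S < T < J; the set is consistent.

consistent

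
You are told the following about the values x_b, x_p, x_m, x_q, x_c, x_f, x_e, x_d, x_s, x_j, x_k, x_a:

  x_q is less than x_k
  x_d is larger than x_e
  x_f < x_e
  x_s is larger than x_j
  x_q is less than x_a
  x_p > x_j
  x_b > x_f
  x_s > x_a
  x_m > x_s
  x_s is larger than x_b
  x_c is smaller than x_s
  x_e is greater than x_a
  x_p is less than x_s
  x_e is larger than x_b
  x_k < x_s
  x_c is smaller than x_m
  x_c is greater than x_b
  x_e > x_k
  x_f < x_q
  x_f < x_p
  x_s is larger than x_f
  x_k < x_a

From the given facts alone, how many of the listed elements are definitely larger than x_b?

Directly above x_b: x_e, x_c, x_s.
One step further: x_m, x_d (5 so far).
Nothing else is reachable above x_b; 5 in all.

5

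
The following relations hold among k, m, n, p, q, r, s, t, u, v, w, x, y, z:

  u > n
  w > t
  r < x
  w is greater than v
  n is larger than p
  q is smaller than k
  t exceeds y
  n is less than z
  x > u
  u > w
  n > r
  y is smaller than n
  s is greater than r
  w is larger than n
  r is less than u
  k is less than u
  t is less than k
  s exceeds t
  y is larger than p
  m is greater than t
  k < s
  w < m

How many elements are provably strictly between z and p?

2

The relations place p below z. An element lies strictly between them when it is forced above p and also forced below z.
Above p: {y, n, t, k, w, m, s, u, x}. Below z: {r, y, n}.
Intersection: {y, n} — 2.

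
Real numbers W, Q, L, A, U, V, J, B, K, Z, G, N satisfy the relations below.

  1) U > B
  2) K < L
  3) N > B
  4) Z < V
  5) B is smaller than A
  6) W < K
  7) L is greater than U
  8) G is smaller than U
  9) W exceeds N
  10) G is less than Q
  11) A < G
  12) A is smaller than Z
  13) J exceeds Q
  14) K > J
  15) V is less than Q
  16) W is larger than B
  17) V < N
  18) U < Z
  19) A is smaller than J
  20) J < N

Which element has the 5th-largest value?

Chaining the given pairs: B < A < G < U < Z < V < Q < J < N < W < K < L.
The 5th largest is J.

J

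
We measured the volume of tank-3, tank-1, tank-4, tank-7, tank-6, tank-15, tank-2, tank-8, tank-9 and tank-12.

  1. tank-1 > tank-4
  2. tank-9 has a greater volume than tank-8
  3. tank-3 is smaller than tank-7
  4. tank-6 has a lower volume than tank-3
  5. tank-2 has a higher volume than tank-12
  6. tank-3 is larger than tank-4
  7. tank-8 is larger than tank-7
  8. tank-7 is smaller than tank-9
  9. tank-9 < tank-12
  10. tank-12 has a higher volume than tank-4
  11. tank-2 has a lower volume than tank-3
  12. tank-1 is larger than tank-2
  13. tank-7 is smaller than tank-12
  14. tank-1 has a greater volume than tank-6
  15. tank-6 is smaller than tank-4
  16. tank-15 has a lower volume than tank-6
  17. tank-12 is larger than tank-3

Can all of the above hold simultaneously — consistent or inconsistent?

inconsistent

We have tank-2 < tank-3 stated directly, yet also tank-3 < tank-7 < tank-8 < tank-9 < tank-12 < tank-2 by chaining the others — so tank-3 < tank-2. Contradiction.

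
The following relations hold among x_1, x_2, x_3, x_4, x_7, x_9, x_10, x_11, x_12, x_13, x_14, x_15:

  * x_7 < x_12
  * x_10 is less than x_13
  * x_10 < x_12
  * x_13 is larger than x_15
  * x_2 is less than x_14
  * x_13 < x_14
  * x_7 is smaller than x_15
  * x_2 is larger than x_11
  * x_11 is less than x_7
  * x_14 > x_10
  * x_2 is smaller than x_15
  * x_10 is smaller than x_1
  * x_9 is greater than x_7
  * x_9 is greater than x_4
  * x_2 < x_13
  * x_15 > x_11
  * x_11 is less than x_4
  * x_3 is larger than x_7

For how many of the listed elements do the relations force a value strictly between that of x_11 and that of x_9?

The relations place x_11 below x_9. An element lies strictly between them when it is forced above x_11 and also forced below x_9.
Above x_11: {x_7, x_2, x_15, x_13, x_14, x_12, x_4, x_3}. Below x_9: {x_7, x_4}.
Intersection: {x_7, x_4} — 2.

2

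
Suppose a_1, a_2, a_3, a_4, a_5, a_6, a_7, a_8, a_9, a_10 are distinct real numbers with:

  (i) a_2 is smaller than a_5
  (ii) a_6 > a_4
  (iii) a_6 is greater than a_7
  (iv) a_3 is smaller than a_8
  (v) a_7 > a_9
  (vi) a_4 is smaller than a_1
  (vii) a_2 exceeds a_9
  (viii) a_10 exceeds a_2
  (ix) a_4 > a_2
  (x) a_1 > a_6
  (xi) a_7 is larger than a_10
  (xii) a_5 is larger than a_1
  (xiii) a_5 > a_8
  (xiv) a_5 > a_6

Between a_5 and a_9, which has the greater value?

Chaining the given relations: a_9 < a_2 < a_10 < a_7 < a_6 < a_5.
So a_9 < a_5; a_5 is the larger of the two.

a_5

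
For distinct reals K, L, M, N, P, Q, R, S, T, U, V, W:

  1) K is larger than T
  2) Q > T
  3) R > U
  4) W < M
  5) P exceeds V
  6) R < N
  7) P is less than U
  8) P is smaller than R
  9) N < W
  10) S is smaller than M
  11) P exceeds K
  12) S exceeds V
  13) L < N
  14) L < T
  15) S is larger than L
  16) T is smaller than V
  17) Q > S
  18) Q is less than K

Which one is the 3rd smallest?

Chaining the given pairs: L < T < V < S < Q < K < P < U < R < N < W < M.
The 3rd smallest is V.

V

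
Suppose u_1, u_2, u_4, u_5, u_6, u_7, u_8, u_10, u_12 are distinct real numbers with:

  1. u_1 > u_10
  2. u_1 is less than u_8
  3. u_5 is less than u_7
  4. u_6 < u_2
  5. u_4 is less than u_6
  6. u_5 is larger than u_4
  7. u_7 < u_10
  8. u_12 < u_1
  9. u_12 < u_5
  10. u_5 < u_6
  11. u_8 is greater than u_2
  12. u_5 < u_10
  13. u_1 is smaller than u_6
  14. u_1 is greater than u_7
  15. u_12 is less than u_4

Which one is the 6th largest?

Piecing the relations together gives one ordering: u_12 < u_4 < u_5 < u_7 < u_10 < u_1 < u_6 < u_2 < u_8.
Counting 6 from the largest end gives u_7.

u_7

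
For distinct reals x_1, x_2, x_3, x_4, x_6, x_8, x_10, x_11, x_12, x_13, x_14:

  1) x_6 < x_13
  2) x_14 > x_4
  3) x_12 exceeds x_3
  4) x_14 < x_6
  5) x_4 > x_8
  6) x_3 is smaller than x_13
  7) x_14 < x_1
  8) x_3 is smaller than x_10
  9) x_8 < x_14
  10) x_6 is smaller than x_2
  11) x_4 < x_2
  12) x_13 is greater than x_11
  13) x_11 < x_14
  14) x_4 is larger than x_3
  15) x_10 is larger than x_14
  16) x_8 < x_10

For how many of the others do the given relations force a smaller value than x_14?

4

Directly below x_14: x_8, x_4, x_11.
One step further: x_3 (4 so far).
No other element is forced below x_14 by the given relations, so the count is 4.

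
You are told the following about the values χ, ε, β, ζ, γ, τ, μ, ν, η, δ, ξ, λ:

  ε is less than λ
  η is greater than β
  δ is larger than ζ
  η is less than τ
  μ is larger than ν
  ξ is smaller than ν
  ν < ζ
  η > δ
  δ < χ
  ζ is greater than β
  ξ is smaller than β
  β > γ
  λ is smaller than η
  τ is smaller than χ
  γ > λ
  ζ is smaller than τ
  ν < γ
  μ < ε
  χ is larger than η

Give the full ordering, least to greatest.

Nothing is placed below ξ, so it is least; from there ξ < ν; ν < μ; μ < ε; ε < λ; λ < γ; γ < β; β < ζ; ζ < δ; δ < η; η < τ; τ < χ, each given directly.

ξ < ν < μ < ε < λ < γ < β < ζ < δ < η < τ < χ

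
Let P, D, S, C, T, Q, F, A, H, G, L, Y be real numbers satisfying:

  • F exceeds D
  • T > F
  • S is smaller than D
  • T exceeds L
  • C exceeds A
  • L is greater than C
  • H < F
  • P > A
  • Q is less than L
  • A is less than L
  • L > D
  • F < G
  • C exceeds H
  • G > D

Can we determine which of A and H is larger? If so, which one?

undetermined

Following every chain through A: above A we get C, P, L, T.
H is not reached, and no chain runs the other way from H to A.
So the given relations leave the order of A and H undetermined.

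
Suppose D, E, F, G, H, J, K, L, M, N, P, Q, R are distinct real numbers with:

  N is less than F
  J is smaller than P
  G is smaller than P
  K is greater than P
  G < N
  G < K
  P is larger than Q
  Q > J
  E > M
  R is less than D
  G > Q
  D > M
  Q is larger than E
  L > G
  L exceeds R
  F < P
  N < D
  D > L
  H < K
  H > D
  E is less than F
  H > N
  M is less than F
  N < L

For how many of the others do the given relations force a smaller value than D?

8

From D the given relations immediately reach R, M, N, L.
From those, G — 5 in total.
From those, Q — 6 in total.
From those, J, E — 8 in total.
Nothing else is reachable below D; 8 in all.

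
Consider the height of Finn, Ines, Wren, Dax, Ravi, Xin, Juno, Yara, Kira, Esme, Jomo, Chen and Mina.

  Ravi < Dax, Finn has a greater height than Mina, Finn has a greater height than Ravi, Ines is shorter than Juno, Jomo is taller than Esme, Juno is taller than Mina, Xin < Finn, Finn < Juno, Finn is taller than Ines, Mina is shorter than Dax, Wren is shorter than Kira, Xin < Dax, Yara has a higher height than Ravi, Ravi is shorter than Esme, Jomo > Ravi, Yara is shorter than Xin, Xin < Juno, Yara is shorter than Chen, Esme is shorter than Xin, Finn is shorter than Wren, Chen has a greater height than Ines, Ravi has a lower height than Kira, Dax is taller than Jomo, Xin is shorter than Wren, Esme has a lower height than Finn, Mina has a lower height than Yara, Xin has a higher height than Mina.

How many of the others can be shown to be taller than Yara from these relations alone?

7

The elements the relations force above Yara are Xin, Finn, Wren, Chen, Kira, Dax, Juno — no chain reaches any other.
That is 7.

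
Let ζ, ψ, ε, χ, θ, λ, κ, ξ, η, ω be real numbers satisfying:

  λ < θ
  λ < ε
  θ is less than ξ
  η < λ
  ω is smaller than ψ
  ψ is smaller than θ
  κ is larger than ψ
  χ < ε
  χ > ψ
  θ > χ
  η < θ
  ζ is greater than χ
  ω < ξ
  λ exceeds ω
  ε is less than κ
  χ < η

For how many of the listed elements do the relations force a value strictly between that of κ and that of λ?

Chaining upward from λ reaches: θ, ε, ξ.
Chaining downward from κ reaches: ω, ψ, χ, η, ε.
Strictly between λ and κ are those in both lists: ε — 1 element.

1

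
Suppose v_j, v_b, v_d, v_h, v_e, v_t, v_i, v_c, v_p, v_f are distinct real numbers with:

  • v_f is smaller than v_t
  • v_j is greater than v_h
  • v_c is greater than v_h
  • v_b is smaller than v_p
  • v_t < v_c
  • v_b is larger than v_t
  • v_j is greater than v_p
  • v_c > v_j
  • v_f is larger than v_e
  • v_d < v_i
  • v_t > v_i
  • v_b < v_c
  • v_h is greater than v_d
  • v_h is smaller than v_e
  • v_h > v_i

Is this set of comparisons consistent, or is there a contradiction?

consistent

Every relation is compatible with v_d < v_i < v_h < v_e < v_f < v_t < v_b < v_p < v_j < v_c; the set is consistent.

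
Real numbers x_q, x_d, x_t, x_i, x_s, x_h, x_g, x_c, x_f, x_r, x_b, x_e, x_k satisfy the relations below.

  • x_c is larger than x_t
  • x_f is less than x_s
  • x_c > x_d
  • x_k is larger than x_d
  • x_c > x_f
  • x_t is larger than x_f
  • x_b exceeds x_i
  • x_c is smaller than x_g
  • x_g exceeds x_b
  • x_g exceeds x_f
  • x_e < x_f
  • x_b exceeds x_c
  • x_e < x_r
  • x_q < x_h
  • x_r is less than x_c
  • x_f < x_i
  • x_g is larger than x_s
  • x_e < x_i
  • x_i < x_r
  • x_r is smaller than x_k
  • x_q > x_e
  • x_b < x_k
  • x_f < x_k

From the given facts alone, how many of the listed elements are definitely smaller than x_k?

8

Directly below x_k: x_d, x_f, x_r, x_b.
One step further: x_e, x_i, x_c (7 so far).
One step further: x_t (8 so far).
No other element is forced below x_k by the given relations, so the count is 8.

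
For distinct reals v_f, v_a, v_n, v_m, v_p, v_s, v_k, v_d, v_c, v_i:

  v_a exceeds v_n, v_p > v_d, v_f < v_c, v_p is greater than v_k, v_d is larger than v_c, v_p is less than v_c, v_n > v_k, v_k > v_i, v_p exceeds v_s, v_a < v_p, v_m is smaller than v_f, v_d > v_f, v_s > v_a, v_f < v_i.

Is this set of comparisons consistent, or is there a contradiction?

inconsistent

Chaining the given relations yields v_p < v_c < v_d, so v_p < v_d. But one relation states v_d < v_p. These cannot both hold.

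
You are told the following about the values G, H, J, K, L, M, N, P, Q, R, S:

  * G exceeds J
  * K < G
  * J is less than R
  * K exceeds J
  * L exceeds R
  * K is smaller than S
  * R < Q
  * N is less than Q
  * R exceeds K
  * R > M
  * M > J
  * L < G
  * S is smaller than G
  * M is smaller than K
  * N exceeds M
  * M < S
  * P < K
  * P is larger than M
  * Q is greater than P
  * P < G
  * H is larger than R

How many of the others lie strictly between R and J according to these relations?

3

The relations place J below R. An element lies strictly between them when it is forced above J and also forced below R.
Above J: {M, P, K, N, S, Q, L, G, H}. Below R: {M, P, K}.
Intersection: {M, P, K} — 3.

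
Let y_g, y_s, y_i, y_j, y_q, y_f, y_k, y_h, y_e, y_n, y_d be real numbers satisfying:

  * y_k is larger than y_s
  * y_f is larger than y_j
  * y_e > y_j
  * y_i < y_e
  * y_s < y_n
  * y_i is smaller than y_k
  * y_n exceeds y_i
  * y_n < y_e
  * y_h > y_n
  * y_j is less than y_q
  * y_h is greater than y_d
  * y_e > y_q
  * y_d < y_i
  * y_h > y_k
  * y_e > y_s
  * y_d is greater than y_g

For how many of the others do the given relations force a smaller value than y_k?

Directly below y_k: y_s, y_i.
One step further: y_d (3 so far).
One step further: y_g (4 so far).
No other element is forced below y_k by the given relations, so the count is 4.

4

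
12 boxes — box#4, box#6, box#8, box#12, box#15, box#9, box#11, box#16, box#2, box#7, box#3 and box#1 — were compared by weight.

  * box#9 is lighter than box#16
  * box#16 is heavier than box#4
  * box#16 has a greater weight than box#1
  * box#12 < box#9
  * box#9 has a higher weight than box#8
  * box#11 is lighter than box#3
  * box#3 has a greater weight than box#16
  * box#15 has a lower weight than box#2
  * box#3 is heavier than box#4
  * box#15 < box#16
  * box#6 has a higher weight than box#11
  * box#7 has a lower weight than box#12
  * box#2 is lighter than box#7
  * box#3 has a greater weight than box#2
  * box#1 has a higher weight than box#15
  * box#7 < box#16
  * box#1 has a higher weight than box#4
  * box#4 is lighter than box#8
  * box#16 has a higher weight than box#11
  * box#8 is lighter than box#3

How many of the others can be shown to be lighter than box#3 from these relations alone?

10

Directly below box#3: box#11, box#4, box#8, box#2, box#16.
One step further: box#15, box#1, box#7, box#9 (9 so far).
One step further: box#12 (10 so far).
Nothing else is reachable below box#3; 10 in all.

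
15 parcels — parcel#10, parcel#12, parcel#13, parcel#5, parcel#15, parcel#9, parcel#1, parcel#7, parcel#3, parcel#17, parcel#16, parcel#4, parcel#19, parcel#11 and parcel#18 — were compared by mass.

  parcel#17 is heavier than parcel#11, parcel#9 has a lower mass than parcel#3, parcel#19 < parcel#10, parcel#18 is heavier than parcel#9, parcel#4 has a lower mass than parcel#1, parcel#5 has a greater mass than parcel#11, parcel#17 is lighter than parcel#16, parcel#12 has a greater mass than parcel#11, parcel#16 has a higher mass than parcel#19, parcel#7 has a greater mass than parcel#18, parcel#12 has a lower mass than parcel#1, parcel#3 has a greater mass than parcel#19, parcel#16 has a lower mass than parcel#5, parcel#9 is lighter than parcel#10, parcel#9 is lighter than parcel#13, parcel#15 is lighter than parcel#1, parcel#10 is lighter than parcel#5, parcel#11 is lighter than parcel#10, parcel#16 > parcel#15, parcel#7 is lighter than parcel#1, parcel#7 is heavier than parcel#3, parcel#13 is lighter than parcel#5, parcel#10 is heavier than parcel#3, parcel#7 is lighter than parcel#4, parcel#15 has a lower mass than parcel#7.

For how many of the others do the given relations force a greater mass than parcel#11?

6

The elements the relations force above parcel#11 are parcel#17, parcel#16, parcel#12, parcel#10, parcel#5, parcel#1 — no chain reaches any other.
That is 6.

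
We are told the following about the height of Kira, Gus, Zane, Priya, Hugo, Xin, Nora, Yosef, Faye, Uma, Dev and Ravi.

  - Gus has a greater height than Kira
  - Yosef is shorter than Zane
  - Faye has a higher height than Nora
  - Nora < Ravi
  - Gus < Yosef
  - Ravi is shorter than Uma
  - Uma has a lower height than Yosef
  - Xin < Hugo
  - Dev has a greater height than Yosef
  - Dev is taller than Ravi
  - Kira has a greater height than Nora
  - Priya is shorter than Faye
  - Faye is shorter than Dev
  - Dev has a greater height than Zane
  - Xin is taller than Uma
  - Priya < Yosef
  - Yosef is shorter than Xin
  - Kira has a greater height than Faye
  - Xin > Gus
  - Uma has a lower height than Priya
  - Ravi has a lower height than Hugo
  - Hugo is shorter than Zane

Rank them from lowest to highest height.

Nothing is placed below Nora, so it is least; from there Nora < Ravi; Ravi < Uma; Uma < Priya; Priya < Faye; Faye < Kira; Kira < Gus; Gus < Yosef; Yosef < Xin; Xin < Hugo; Hugo < Zane; Zane < Dev, each given directly.

Nora < Ravi < Uma < Priya < Faye < Kira < Gus < Yosef < Xin < Hugo < Zane < Dev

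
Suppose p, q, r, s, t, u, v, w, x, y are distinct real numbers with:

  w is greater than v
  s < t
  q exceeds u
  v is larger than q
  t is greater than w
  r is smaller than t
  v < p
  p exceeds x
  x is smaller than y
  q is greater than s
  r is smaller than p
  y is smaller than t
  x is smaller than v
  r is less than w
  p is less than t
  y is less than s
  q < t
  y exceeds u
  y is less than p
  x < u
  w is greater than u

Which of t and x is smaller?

x

x < u < y < s < q < v < p < t, by transitivity through u, y, s, q, v, p.
So x < t; x is the smaller of the two.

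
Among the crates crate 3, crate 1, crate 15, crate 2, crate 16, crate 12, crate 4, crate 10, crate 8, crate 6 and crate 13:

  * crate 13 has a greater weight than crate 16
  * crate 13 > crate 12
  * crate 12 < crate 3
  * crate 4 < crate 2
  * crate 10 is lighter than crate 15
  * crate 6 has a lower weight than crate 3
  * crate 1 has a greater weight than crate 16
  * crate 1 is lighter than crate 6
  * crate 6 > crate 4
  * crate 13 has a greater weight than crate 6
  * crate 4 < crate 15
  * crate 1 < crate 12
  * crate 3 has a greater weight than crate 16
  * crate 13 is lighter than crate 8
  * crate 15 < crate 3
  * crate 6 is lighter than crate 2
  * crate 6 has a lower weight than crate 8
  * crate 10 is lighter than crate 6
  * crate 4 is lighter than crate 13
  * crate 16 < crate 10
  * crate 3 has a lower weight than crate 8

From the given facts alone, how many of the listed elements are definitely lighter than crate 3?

The elements the relations force below crate 3 are crate 4, crate 16, crate 1, crate 12, crate 10, crate 6, crate 15 — no chain reaches any other.
That is 7.

7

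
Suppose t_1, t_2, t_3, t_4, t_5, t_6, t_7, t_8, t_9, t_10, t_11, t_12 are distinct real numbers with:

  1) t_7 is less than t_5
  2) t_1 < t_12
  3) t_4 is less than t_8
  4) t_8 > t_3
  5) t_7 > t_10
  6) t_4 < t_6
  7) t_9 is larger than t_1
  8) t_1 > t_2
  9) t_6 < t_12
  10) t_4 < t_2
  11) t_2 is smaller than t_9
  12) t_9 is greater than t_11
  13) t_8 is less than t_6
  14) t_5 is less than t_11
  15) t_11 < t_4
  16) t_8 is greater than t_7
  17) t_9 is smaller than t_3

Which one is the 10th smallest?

t_8

Chaining the given pairs: t_10 < t_7 < t_5 < t_11 < t_4 < t_2 < t_1 < t_9 < t_3 < t_8 < t_6 < t_12.
The 10th smallest is t_8.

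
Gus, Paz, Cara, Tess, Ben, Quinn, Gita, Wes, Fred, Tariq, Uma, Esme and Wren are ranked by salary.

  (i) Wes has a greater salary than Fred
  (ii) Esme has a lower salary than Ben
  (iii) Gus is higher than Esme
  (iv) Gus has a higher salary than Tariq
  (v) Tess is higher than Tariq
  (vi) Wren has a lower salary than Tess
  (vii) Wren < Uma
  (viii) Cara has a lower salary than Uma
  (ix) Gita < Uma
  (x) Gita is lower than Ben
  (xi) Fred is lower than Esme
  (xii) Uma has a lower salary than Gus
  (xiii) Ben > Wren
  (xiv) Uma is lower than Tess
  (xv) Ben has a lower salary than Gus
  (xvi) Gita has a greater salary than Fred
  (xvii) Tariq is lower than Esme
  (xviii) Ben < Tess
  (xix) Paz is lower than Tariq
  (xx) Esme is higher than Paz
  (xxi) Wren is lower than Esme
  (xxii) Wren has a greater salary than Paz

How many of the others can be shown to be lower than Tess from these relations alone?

9

Directly below Tess: Wren, Tariq, Uma, Ben.
One step further: Paz, Gita, Cara, Esme (8 so far).
One step further: Fred (9 so far).
Nothing else is reachable below Tess; 9 in all.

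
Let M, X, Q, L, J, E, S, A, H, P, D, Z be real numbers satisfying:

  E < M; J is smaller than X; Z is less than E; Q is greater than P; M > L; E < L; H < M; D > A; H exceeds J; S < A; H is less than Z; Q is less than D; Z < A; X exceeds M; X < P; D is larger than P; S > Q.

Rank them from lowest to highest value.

Nothing is placed below J, so it is least; from there J < H; H < Z; Z < E; E < L; L < M; M < X; X < P; P < Q; Q < S; S < A; A < D, each given directly.

J < H < Z < E < L < M < X < P < Q < S < A < D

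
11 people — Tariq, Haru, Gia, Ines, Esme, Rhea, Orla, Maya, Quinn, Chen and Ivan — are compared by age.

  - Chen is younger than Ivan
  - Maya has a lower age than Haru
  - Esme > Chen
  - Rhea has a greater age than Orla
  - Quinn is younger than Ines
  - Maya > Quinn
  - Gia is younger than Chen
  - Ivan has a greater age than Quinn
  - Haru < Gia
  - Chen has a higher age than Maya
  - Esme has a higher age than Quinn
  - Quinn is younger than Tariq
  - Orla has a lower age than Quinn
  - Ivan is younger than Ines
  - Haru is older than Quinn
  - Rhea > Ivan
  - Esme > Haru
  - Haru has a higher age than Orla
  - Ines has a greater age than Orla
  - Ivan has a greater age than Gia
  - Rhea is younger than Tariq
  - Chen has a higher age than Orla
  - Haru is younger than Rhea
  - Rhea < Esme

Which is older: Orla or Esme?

The relevant relations are Orla < Quinn; Quinn < Maya; Maya < Haru; Haru < Gia; Gia < Chen; Chen < Ivan; Ivan < Rhea; Rhea < Esme.
Together: Orla < Quinn < Maya < Haru < Gia < Chen < Ivan < Rhea < Esme.
So Orla < Esme; Esme is the older of the two.

Esme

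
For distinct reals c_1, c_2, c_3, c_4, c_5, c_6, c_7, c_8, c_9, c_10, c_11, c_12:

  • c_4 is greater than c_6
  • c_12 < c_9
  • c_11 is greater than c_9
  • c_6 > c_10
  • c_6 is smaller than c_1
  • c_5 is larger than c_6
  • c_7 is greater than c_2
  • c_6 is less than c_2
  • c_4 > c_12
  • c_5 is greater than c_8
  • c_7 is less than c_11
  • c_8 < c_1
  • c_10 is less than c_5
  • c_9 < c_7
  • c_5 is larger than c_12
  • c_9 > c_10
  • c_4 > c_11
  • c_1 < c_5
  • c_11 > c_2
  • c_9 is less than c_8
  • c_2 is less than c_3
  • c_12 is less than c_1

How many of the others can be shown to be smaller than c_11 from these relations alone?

6

Directly below c_11: c_9, c_2, c_7.
One step further: c_12, c_10, c_6 (6 so far).
No other element is forced below c_11 by the given relations, so the count is 6.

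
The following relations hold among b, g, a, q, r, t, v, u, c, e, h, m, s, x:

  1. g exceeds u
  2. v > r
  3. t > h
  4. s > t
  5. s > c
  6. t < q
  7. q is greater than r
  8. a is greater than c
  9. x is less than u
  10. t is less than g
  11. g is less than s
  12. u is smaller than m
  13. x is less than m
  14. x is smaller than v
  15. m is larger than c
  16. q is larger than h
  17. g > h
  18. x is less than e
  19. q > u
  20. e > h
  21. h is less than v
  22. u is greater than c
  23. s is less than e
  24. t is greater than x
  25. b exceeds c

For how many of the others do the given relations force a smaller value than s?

Directly below s: c, t, g.
One step further: x, h, u (6 so far).
Nothing else is reachable below s; 6 in all.

6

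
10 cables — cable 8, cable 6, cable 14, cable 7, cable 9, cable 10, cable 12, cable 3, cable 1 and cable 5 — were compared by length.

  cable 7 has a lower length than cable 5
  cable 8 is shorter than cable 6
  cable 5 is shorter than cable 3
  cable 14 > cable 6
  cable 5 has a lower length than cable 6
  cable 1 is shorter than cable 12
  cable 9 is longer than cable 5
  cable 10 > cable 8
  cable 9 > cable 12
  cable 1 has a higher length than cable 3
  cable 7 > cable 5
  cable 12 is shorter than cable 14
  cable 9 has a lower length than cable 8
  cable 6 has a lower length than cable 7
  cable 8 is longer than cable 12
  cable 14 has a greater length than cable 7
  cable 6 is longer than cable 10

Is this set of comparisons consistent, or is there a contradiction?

inconsistent

Chaining the given relations yields cable 5 < cable 3 < cable 1 < cable 12 < cable 9 < cable 8 < cable 10 < cable 6 < cable 7, so cable 5 < cable 7. But one relation states cable 7 < cable 5. These cannot both hold.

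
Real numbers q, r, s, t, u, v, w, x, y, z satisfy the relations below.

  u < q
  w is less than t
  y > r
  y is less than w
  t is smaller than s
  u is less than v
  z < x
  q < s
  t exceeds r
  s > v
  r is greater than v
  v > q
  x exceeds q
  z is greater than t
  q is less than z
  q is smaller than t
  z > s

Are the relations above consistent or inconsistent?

consistent

The single ordering u < q < v < r < y < w < t < s < z < x satisfies every listed relation, so no contradiction arises.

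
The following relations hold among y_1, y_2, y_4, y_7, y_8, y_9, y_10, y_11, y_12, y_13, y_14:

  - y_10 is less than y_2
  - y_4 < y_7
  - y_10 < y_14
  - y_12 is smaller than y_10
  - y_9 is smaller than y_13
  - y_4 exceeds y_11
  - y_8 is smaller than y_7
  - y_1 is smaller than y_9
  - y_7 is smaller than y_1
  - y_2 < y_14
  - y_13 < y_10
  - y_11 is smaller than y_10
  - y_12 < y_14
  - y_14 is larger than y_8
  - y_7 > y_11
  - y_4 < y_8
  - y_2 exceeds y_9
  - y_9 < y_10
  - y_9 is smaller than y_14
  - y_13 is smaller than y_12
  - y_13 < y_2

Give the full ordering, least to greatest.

The consecutive links are each given: y_11 < y_4; y_4 < y_8; y_8 < y_7; y_7 < y_1; y_1 < y_9; y_9 < y_13; y_13 < y_12; y_12 < y_10; y_10 < y_2; y_2 < y_14.

y_11 < y_4 < y_8 < y_7 < y_1 < y_9 < y_13 < y_12 < y_10 < y_2 < y_14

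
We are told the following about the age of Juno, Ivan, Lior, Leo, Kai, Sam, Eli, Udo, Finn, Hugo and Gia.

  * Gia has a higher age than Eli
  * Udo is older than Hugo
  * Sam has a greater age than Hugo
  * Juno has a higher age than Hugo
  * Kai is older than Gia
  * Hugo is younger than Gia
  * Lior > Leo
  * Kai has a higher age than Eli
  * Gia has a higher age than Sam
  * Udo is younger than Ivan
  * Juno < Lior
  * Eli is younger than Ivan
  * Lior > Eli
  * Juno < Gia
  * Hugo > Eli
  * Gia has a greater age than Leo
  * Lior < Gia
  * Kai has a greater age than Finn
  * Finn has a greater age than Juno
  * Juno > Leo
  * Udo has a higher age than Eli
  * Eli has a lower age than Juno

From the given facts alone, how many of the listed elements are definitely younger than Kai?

From Kai the given relations immediately reach Eli, Finn, Gia.
From those, Hugo, Leo, Juno, Sam, Lior — 8 in total.
Nothing else is reachable below Kai; 8 in all.

8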